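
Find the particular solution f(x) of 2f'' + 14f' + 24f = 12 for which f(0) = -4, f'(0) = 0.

Divide through by 2: f'' + 7f' + 12f = 6.
Characteristic equation r² + 7r + 12 = 0 factors as (r + 3)(r + 4) = 0, so r = -3, -4.
Hence f_h = C1*exp(-3*x) + C2*exp(-4*x).
For the particular solution try f_p = A0. Substituting and matching coefficients of each power of x gives A0 = 1/2, so f_p = 1/2.
General solution: f = 1/2 + C1*exp(-3*x) + C2*exp(-4*x).
Apply the initial conditions: f(0) = 1/2 + C1 + C2 = -4 and f'(0) = -4*C2 - 3*C1 = 0. Solving gives C1 = -18, C2 = 27/2.

f = 1/2 - 18*exp(-3*x) + 27*exp(-4*x)/2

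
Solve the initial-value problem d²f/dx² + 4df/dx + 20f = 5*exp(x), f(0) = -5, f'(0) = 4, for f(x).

f = exp(x)/5 - 33*exp(-2*x)*sin(4*x)/20 - 26*cos(4*x)*exp(-2*x)/5

Characteristic equation r² + 4r + 20 = 0 has discriminant (4)² - 4·(20) = -64 < 0, so r = -2 ± 4i.
Hence f_h = C1*cos(4*x)*exp(-2*x) + C2*exp(-2*x)*sin(4*x).
Try f_p = A*exp(x). Substituting into the equation and dividing by exp(x) gives A = 1/5, so f_p = exp(x)/5.
General solution: f = exp(x)/5 + C1*cos(4*x)*exp(-2*x) + C2*exp(-2*x)*sin(4*x).
Apply the initial conditions: f(0) = 1/5 + C1 = -5 and f'(0) = 1/5 - 2*C1 + 4*C2 = 4. Solving gives C1 = -26/5, C2 = -33/20.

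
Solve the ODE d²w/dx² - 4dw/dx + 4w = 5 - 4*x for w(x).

w = 1/4 - x + C1*exp(2*x) + C2*x*exp(2*x)

Characteristic equation r² - 4r + 4 = 0 has discriminant (-4)² - 4·(4) = 0, so r = 2 is a repeated root.
Hence w_h = (C1 + C2*x)*exp(2*x).
For the particular solution try w_p = A0 + A1*x. Substituting and matching coefficients of each power of x gives A0 = 1/4, A1 = -1, so w_p = 1/4 - x.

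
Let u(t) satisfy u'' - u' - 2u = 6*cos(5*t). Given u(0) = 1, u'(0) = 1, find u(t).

u = -81*cos(5*t)/377 - 15*sin(5*t)/377 + 16*exp(-t)/39 + 70*exp(2*t)/87

Characteristic equation r² - r - 2 = 0 factors as (r - 2)(r + 1) = 0, so r = 2, -1.
Hence u_h = C1*exp(2*t) + C2*exp(-t).
Try u_p = A*cos(5*t) + B*sin(5*t). Substituting and equating the coefficients of cos(5t) and sin(5t) gives A = -81/377, B = -15/377, so u_p = -81*cos(5*t)/377 - 15*sin(5*t)/377.
General solution: u = -81*cos(5*t)/377 - 15*sin(5*t)/377 + C1*exp(2*t) + C2*exp(-t).
Apply the initial conditions: u(0) = -81/377 + C1 + C2 = 1 and u'(0) = -75/377 - C2 + 2*C1 = 1. Solving gives C1 = 70/87, C2 = 16/39.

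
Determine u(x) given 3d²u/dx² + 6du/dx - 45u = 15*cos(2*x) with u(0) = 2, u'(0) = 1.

Divide through by 3: u'' + 2u' - 15u = 5*cos(2*x).
Characteristic equation r² + 2r - 15 = 0 factors as (r + 5)(r - 3) = 0, so r = -5, 3.
Hence u_h = C1*exp(-5*x) + C2*exp(3*x).
Try u_p = A*cos(2*x) + B*sin(2*x). Substituting and equating the coefficients of cos(2x) and sin(2x) gives A = -95/377, B = 20/377, so u_p = -95*cos(2*x)/377 + 20*sin(2*x)/377.
General solution: u = -95*cos(2*x)/377 + 20*sin(2*x)/377 + C1*exp(-5*x) + C2*exp(3*x).
Apply the initial conditions: u(0) = -95/377 + C1 + C2 = 2 and u'(0) = 40/377 - 5*C1 + 3*C2 = 1. Solving gives C1 = 85/116, C2 = 79/52.

u = -95*cos(2*x)/377 + 20*sin(2*x)/377 + 79*exp(3*x)/52 + 85*exp(-5*x)/116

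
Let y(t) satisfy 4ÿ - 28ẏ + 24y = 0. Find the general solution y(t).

y = C1*exp(6*t) + C2*exp(t)

Divide through by 4: y'' - 7y' + 6y = 0.
Characteristic equation r² - 7r + 6 = 0 factors as (r - 6)(r - 1) = 0, so r = 6, 1.
Hence y_h = C1*exp(6*t) + C2*exp(t).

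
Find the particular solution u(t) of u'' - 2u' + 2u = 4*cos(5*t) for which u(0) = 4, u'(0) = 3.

Characteristic equation r² - 2r + 2 = 0 has discriminant (-2)² - 4·(2) = -4 < 0, so r = 1 ± i.
Hence u_h = C1*cos(t)*exp(t) + C2*exp(t)*sin(t).
Try u_p = A*cos(5*t) + B*sin(5*t). Substituting and equating the coefficients of cos(5t) and sin(5t) gives A = -92/629, B = -40/629, so u_p = -92*cos(5*t)/629 - 40*sin(5*t)/629.
General solution: u = -92*cos(5*t)/629 - 40*sin(5*t)/629 + C1*cos(t)*exp(t) + C2*exp(t)*sin(t).
Apply the initial conditions: u(0) = -92/629 + C1 = 4 and u'(0) = -200/629 + C1 + C2 = 3. Solving gives C1 = 2608/629, C2 = -521/629.

u = -92*cos(5*t)/629 - 40*sin(5*t)/629 - 521*exp(t)*sin(t)/629 + 2608*cos(t)*exp(t)/629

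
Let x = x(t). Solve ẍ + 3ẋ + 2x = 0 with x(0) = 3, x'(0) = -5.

x = 2*exp(-2*t) + exp(-t)

Characteristic equation r² + 3r + 2 = 0 factors as (r + 2)(r + 1) = 0, so r = -2, -1.
Hence x_h = C1*exp(-2*t) + C2*exp(-t).
Apply the initial conditions: x(0) = C1 + C2 = 3 and x'(0) = -C2 - 2*C1 = -5. Solving gives C1 = 2, C2 = 1.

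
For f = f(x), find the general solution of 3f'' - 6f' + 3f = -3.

Divide through by 3: f'' - 2f' + f = -1.
Characteristic equation r² - 2r + 1 = 0 has discriminant (-2)² - 4·(1) = 0, so r = 1 is a repeated root.
Hence f_h = (C1 + C2*x)*exp(x).
For the particular solution try f_p = A0. Substituting and matching coefficients of each power of x gives A0 = -1, so f_p = -1.

f = -1 + C1*exp(x) + C2*x*exp(x)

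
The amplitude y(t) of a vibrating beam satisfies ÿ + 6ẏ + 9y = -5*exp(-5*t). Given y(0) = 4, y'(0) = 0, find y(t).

Characteristic equation r² + 6r + 9 = 0 has discriminant (6)² - 4·(9) = 0, so r = -3 is a repeated root.
Hence y_h = (C1 + C2*t)*exp(-3*t).
Try y_p = A*exp(-5*t). Substituting into the equation and dividing by exp(-5*t) gives A = -5/4, so y_p = -5*exp(-5*t)/4.
General solution: y = -5*exp(-5*t)/4 + C1*exp(-3*t) + C2*t*exp(-3*t).
Apply the initial conditions: y(0) = -5/4 + C1 = 4 and y'(0) = 25/4 + C2 - 3*C1 = 0. Solving gives C1 = 21/4, C2 = 19/2.

y = -5*exp(-5*t)/4 + 21*exp(-3*t)/4 + 19*t*exp(-3*t)/2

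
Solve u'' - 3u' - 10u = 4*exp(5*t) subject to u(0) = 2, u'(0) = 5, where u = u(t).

Characteristic equation r² - 3r - 10 = 0 factors as (r + 2)(r - 5) = 0, so r = -2, 5.
Hence u_h = C1*exp(-2*t) + C2*exp(5*t).
Since exp(5*t) solves the homogeneous equation (r = 5 is a root of multiplicity 1), multiply the trial by t. Try u_p = A*t*exp(5*t). Substituting into the equation and dividing by exp(5*t) gives A = 4/7, so u_p = 4*t*exp(5*t)/7.
General solution: u = C1*exp(-2*t) + C2*exp(5*t) + 4*t*exp(5*t)/7.
Apply the initial conditions: u(0) = C1 + C2 = 2 and u'(0) = 4/7 - 2*C1 + 5*C2 = 5. Solving gives C1 = 39/49, C2 = 59/49.

u = 39*exp(-2*t)/49 + 59*exp(5*t)/49 + 4*t*exp(5*t)/7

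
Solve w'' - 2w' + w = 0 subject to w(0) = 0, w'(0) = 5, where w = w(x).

w = 5*x*exp(x)

Characteristic equation r² - 2r + 1 = 0 has discriminant (-2)² - 4·(1) = 0, so r = 1 is a repeated root.
Hence w_h = (C1 + C2*x)*exp(x).
Apply the initial conditions: w(0) = C1 = 0 and w'(0) = C1 + C2 = 5. Solving gives C1 = 0, C2 = 5.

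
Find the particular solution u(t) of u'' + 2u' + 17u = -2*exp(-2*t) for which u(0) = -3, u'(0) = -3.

u = -2*exp(-2*t)/17 - 49*cos(4*t)*exp(-t)/17 - 26*exp(-t)*sin(4*t)/17

Characteristic equation r² + 2r + 17 = 0 has discriminant (2)² - 4·(17) = -64 < 0, so r = -1 ± 4i.
Hence u_h = C1*cos(4*t)*exp(-t) + C2*exp(-t)*sin(4*t).
Try u_p = A*exp(-2*t). Substituting into the equation and dividing by exp(-2*t) gives A = -2/17, so u_p = -2*exp(-2*t)/17.
General solution: u = -2*exp(-2*t)/17 + C1*cos(4*t)*exp(-t) + C2*exp(-t)*sin(4*t).
Apply the initial conditions: u(0) = -2/17 + C1 = -3 and u'(0) = 4/17 - C1 + 4*C2 = -3. Solving gives C1 = -49/17, C2 = -26/17.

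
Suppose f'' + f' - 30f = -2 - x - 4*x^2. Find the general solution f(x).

f = 1039/13500 + 2*x**2/15 + 19*x/450 + C1*exp(-6*x) + C2*exp(5*x)

Characteristic equation r² + r - 30 = 0 factors as (r + 6)(r - 5) = 0, so r = -6, 5.
Hence f_h = C1*exp(-6*x) + C2*exp(5*x).
For the particular solution try f_p = A0 + A1*x + A2*x^2. Substituting and matching coefficients of each power of x gives A0 = 1039/13500, A1 = 19/450, A2 = 2/15, so f_p = 1039/13500 + 2*x^2/15 + 19*x/450.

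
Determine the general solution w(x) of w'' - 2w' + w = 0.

Characteristic equation r² - 2r + 1 = 0 has discriminant (-2)² - 4·(1) = 0, so r = 1 is a repeated root.
Hence w_h = (C1 + C2*x)*exp(x).

w = C1*exp(x) + C2*x*exp(x)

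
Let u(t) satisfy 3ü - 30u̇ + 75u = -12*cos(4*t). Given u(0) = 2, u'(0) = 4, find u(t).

u = -36*cos(4*t)/1681 + 160*sin(4*t)/1681 + 3398*exp(5*t)/1681 - 266*t*exp(5*t)/41

Divide through by 3: u'' - 10u' + 25u = -4*cos(4*t).
Characteristic equation r² - 10r + 25 = 0 has discriminant (-10)² - 4·(25) = 0, so r = 5 is a repeated root.
Hence u_h = (C1 + C2*t)*exp(5*t).
Try u_p = A*cos(4*t) + B*sin(4*t). Substituting and equating the coefficients of cos(4t) and sin(4t) gives A = -36/1681, B = 160/1681, so u_p = -36*cos(4*t)/1681 + 160*sin(4*t)/1681.
General solution: u = -36*cos(4*t)/1681 + 160*sin(4*t)/1681 + C1*exp(5*t) + C2*t*exp(5*t).
Apply the initial conditions: u(0) = -36/1681 + C1 = 2 and u'(0) = 640/1681 + C2 + 5*C1 = 4. Solving gives C1 = 3398/1681, C2 = -266/41.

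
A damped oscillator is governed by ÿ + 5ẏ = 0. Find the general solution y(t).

y = C2 + C1*exp(-5*t)

Characteristic equation r² + 5r = 0 factors as (r + 5)r = 0, so r = -5, 0.
Hence y_h = C1*exp(-5*t) + C2.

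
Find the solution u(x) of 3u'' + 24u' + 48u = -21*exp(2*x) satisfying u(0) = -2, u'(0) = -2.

u = -65*exp(-4*x)/36 - 7*exp(2*x)/36 - 53*x*exp(-4*x)/6

Divide through by 3: u'' + 8u' + 16u = -7*exp(2*x).
Characteristic equation r² + 8r + 16 = 0 has discriminant (8)² - 4·(16) = 0, so r = -4 is a repeated root.
Hence u_h = (C1 + C2*x)*exp(-4*x).
Try u_p = A*exp(2*x). Substituting into the equation and dividing by exp(2*x) gives A = -7/36, so u_p = -7*exp(2*x)/36.
General solution: u = -7*exp(2*x)/36 + C1*exp(-4*x) + C2*x*exp(-4*x).
Apply the initial conditions: u(0) = -7/36 + C1 = -2 and u'(0) = -7/18 + C2 - 4*C1 = -2. Solving gives C1 = -65/36, C2 = -53/6.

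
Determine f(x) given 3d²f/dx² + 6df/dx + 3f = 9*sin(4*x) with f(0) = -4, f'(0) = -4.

f = -1132*exp(-x)/289 - 45*sin(4*x)/289 - 24*cos(4*x)/289 - 124*x*exp(-x)/17

Divide through by 3: f'' + 2f' + f = 3*sin(4*x).
Characteristic equation r² + 2r + 1 = 0 has discriminant (2)² - 4·(1) = 0, so r = -1 is a repeated root.
Hence f_h = (C1 + C2*x)*exp(-x).
Try f_p = A*cos(4*x) + B*sin(4*x). Substituting and equating the coefficients of cos(4x) and sin(4x) gives A = -24/289, B = -45/289, so f_p = -45*sin(4*x)/289 - 24*cos(4*x)/289.
General solution: f = -45*sin(4*x)/289 - 24*cos(4*x)/289 + C1*exp(-x) + C2*x*exp(-x).
Apply the initial conditions: f(0) = -24/289 + C1 = -4 and f'(0) = -180/289 + C2 - C1 = -4. Solving gives C1 = -1132/289, C2 = -124/17.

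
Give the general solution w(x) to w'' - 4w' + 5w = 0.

Characteristic equation r² - 4r + 5 = 0 has discriminant (-4)² - 4·(5) = -4 < 0, so r = 2 ± i.
Hence w_h = C1*cos(x)*exp(2*x) + C2*exp(2*x)*sin(x).

w = C1*cos(x)*exp(2*x) + C2*exp(2*x)*sin(x)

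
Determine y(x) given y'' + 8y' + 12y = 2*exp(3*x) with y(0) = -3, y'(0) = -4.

Characteristic equation r² + 8r + 12 = 0 factors as (r + 6)(r + 2) = 0, so r = -6, -2.
Hence y_h = C1*exp(-6*x) + C2*exp(-2*x).
Try y_p = A*exp(3*x). Substituting into the equation and dividing by exp(3*x) gives A = 2/45, so y_p = 2*exp(3*x)/45.
General solution: y = 2*exp(3*x)/45 + C1*exp(-6*x) + C2*exp(-2*x).
Apply the initial conditions: y(0) = 2/45 + C1 + C2 = -3 and y'(0) = 2/15 - 6*C1 - 2*C2 = -4. Solving gives C1 = 23/9, C2 = -28/5.

y = -28*exp(-2*x)/5 + 2*exp(3*x)/45 + 23*exp(-6*x)/9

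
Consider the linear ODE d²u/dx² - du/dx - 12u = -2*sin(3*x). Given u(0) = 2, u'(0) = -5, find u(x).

Characteristic equation r² - r - 12 = 0 factors as (r + 3)(r - 4) = 0, so r = -3, 4.
Hence u_h = C1*exp(-3*x) + C2*exp(4*x).
Try u_p = A*cos(3*x) + B*sin(3*x). Substituting and equating the coefficients of cos(3x) and sin(3x) gives A = -1/75, B = 7/75, so u_p = -cos(3*x)/75 + 7*sin(3*x)/75.
General solution: u = -cos(3*x)/75 + 7*sin(3*x)/75 + C1*exp(-3*x) + C2*exp(4*x).
Apply the initial conditions: u(0) = -1/75 + C1 + C2 = 2 and u'(0) = 7/25 - 3*C1 + 4*C2 = -5. Solving gives C1 = 40/21, C2 = 19/175.

u = -cos(3*x)/75 + 7*sin(3*x)/75 + 19*exp(4*x)/175 + 40*exp(-3*x)/21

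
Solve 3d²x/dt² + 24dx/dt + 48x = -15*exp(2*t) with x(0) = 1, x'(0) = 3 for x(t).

x = -5*exp(2*t)/36 + 41*exp(-4*t)/36 + 47*t*exp(-4*t)/6

Divide through by 3: x'' + 8x' + 16x = -5*exp(2*t).
Characteristic equation r² + 8r + 16 = 0 has discriminant (8)² - 4·(16) = 0, so r = -4 is a repeated root.
Hence x_h = (C1 + C2*t)*exp(-4*t).
Try x_p = A*exp(2*t). Substituting into the equation and dividing by exp(2*t) gives A = -5/36, so x_p = -5*exp(2*t)/36.
General solution: x = -5*exp(2*t)/36 + C1*exp(-4*t) + C2*t*exp(-4*t).
Apply the initial conditions: x(0) = -5/36 + C1 = 1 and x'(0) = -5/18 + C2 - 4*C1 = 3. Solving gives C1 = 41/36, C2 = 47/6.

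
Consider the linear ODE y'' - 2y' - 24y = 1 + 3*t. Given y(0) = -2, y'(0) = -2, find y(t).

y = -1/32 - 159*exp(-4*t)/160 - 39*exp(6*t)/40 - t/8

Characteristic equation r² - 2r - 24 = 0 factors as (r + 4)(r - 6) = 0, so r = -4, 6.
Hence y_h = C1*exp(-4*t) + C2*exp(6*t).
For the particular solution try y_p = A0 + A1*t. Substituting and matching coefficients of each power of t gives A0 = -1/32, A1 = -1/8, so y_p = -1/32 - t/8.
General solution: y = -1/32 - t/8 + C1*exp(-4*t) + C2*exp(6*t).
Apply the initial conditions: y(0) = -1/32 + C1 + C2 = -2 and y'(0) = -1/8 - 4*C1 + 6*C2 = -2. Solving gives C1 = -159/160, C2 = -39/40.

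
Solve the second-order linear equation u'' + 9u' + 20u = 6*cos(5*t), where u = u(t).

u = -3*cos(5*t)/205 + 27*sin(5*t)/205 + C1*exp(-5*t) + C2*exp(-4*t)

Characteristic equation r² + 9r + 20 = 0 factors as (r + 5)(r + 4) = 0, so r = -5, -4.
Hence u_h = C1*exp(-5*t) + C2*exp(-4*t).
Try u_p = A*cos(5*t) + B*sin(5*t). Substituting and equating the coefficients of cos(5t) and sin(5t) gives A = -3/205, B = 27/205, so u_p = -3*cos(5*t)/205 + 27*sin(5*t)/205.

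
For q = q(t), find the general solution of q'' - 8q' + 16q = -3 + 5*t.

Characteristic equation r² - 8r + 16 = 0 has discriminant (-8)² - 4·(16) = 0, so r = 4 is a repeated root.
Hence q_h = (C1 + C2*t)*exp(4*t).
For the particular solution try q_p = A0 + A1*t. Substituting and matching coefficients of each power of t gives A0 = -1/32, A1 = 5/16, so q_p = -1/32 + 5*t/16.

q = -1/32 + 5*t/16 + C1*exp(4*t) + C2*t*exp(4*t)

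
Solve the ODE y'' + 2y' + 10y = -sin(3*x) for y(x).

Characteristic equation r² + 2r + 10 = 0 has discriminant (2)² - 4·(10) = -36 < 0, so r = -1 ± 3i.
Hence y_h = C1*cos(3*x)*exp(-x) + C2*exp(-x)*sin(3*x).
Try y_p = A*cos(3*x) + B*sin(3*x). Substituting and equating the coefficients of cos(3x) and sin(3x) gives A = 6/37, B = -1/37, so y_p = -sin(3*x)/37 + 6*cos(3*x)/37.

y = -sin(3*x)/37 + 6*cos(3*x)/37 + C1*cos(3*x)*exp(-x) + C2*exp(-x)*sin(3*x)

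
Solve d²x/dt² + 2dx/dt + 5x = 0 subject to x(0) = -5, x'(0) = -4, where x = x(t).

Characteristic equation r² + 2r + 5 = 0 has discriminant (2)² - 4·(5) = -16 < 0, so r = -1 ± 2i.
Hence x_h = C1*cos(2*t)*exp(-t) + C2*exp(-t)*sin(2*t).
Apply the initial conditions: x(0) = C1 = -5 and x'(0) = -C1 + 2*C2 = -4. Solving gives C1 = -5, C2 = -9/2.

x = -5*cos(2*t)*exp(-t) - 9*exp(-t)*sin(2*t)/2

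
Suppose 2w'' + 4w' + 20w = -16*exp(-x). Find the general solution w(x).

Divide through by 2: w'' + 2w' + 10w = -8*exp(-x).
Characteristic equation r² + 2r + 10 = 0 has discriminant (2)² - 4·(10) = -36 < 0, so r = -1 ± 3i.
Hence w_h = C1*cos(3*x)*exp(-x) + C2*exp(-x)*sin(3*x).
Try w_p = A*exp(-x). Substituting into the equation and dividing by exp(-x) gives A = -8/9, so w_p = -8*exp(-x)/9.

w = -8*exp(-x)/9 + C1*cos(3*x)*exp(-x) + C2*exp(-x)*sin(3*x)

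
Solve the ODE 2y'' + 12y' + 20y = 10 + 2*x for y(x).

Divide through by 2: y'' + 6y' + 10y = 5 + x.
Characteristic equation r² + 6r + 10 = 0 has discriminant (6)² - 4·(10) = -4 < 0, so r = -3 ± i.
Hence y_h = C1*cos(x)*exp(-3*x) + C2*exp(-3*x)*sin(x).
For the particular solution try y_p = A0 + A1*x. Substituting and matching coefficients of each power of x gives A0 = 11/25, A1 = 1/10, so y_p = 11/25 + x/10.

y = 11/25 + x/10 + C1*cos(x)*exp(-3*x) + C2*exp(-3*x)*sin(x)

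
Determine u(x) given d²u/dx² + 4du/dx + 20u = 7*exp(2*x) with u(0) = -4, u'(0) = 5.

u = 7*exp(2*x)/32 - 135*cos(4*x)*exp(-2*x)/32 - 31*exp(-2*x)*sin(4*x)/32

Characteristic equation r² + 4r + 20 = 0 has discriminant (4)² - 4·(20) = -64 < 0, so r = -2 ± 4i.
Hence u_h = C1*cos(4*x)*exp(-2*x) + C2*exp(-2*x)*sin(4*x).
Try u_p = A*exp(2*x). Substituting into the equation and dividing by exp(2*x) gives A = 7/32, so u_p = 7*exp(2*x)/32.
General solution: u = 7*exp(2*x)/32 + C1*cos(4*x)*exp(-2*x) + C2*exp(-2*x)*sin(4*x).
Apply the initial conditions: u(0) = 7/32 + C1 = -4 and u'(0) = 7/16 - 2*C1 + 4*C2 = 5. Solving gives C1 = -135/32, C2 = -31/32.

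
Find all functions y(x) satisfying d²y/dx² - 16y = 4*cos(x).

Characteristic equation r² - 16 = 0 factors as (r + 4)(r - 4) = 0, so r = -4, 4.
Hence y_h = C1*exp(-4*x) + C2*exp(4*x).
Try y_p = A*cos(x) + B*sin(x). Substituting and equating the coefficients of cos(x) and sin(x) gives A = -4/17, B = 0, so y_p = -4*cos(x)/17.

y = -4*cos(x)/17 + C1*exp(-4*x) + C2*exp(4*x)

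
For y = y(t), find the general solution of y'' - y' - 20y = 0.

y = C1*exp(-4*t) + C2*exp(5*t)

Characteristic equation r² - r - 20 = 0 factors as (r + 4)(r - 5) = 0, so r = -4, 5.
Hence y_h = C1*exp(-4*t) + C2*exp(5*t).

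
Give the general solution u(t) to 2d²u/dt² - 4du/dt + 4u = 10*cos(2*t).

Divide through by 2: u'' - 2u' + 2u = 5*cos(2*t).
Characteristic equation r² - 2r + 2 = 0 has discriminant (-2)² - 4·(2) = -4 < 0, so r = 1 ± i.
Hence u_h = C1*cos(t)*exp(t) + C2*exp(t)*sin(t).
Try u_p = A*cos(2*t) + B*sin(2*t). Substituting and equating the coefficients of cos(2t) and sin(2t) gives A = -1/2, B = -1, so u_p = -sin(2*t) - cos(2*t)/2.

u = -sin(2*t) - cos(2*t)/2 + C1*cos(t)*exp(t) + C2*exp(t)*sin(t)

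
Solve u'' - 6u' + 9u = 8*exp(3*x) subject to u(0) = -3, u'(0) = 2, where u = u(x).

u = -3*exp(3*x) + 4*x**2*exp(3*x) + 11*x*exp(3*x)

Characteristic equation r² - 6r + 9 = 0 has discriminant (-6)² - 4·(9) = 0, so r = 3 is a repeated root.
Hence u_h = (C1 + C2*x)*exp(3*x).
Since exp(3*x) solves the homogeneous equation (r = 3 is a root of multiplicity 2), multiply the trial by x^2. Try u_p = A*x^2*exp(3*x). Substituting into the equation and dividing by exp(3*x) gives A = 4, so u_p = 4*x^2*exp(3*x).
General solution: u = C1*exp(3*x) + 4*x^2*exp(3*x) + C2*x*exp(3*x).
Apply the initial conditions: u(0) = C1 = -3 and u'(0) = C2 + 3*C1 = 2. Solving gives C1 = -3, C2 = 11.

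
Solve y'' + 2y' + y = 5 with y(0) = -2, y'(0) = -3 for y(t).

y = 5 - 7*exp(-t) - 10*t*exp(-t)

Characteristic equation r² + 2r + 1 = 0 has discriminant (2)² - 4·(1) = 0, so r = -1 is a repeated root.
Hence y_h = (C1 + C2*t)*exp(-t).
For the particular solution try y_p = A0. Substituting and matching coefficients of each power of t gives A0 = 5, so y_p = 5.
General solution: y = 5 + C1*exp(-t) + C2*t*exp(-t).
Apply the initial conditions: y(0) = 5 + C1 = -2 and y'(0) = C2 - C1 = -3. Solving gives C1 = -7, C2 = -10.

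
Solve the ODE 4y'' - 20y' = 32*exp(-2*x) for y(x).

y = C2 + 4*exp(-2*x)/7 + C1*exp(5*x)

Divide through by 4: y'' - 5y' = 8*exp(-2*x).
Characteristic equation r² - 5r = 0 factors as (r - 5)r = 0, so r = 5, 0.
Hence y_h = C1*exp(5*x) + C2.
Try y_p = A*exp(-2*x). Substituting into the equation and dividing by exp(-2*x) gives A = 4/7, so y_p = 4*exp(-2*x)/7.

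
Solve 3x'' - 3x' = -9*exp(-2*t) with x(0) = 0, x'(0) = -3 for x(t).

x = 9/2 - 4*exp(t) - exp(-2*t)/2

Divide through by 3: x'' - x' = -3*exp(-2*t).
Characteristic equation r² - r = 0 factors as (r - 1)r = 0, so r = 1, 0.
Hence x_h = C1*exp(t) + C2.
Try x_p = A*exp(-2*t). Substituting into the equation and dividing by exp(-2*t) gives A = -1/2, so x_p = -exp(-2*t)/2.
General solution: x = C2 - exp(-2*t)/2 + C1*exp(t).
Apply the initial conditions: x(0) = -1/2 + C1 + C2 = 0 and x'(0) = 1 + C1 = -3. Solving gives C1 = -4, C2 = 9/2.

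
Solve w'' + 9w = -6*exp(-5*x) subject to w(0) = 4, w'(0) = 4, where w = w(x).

w = -3*exp(-5*x)/17 + 53*sin(3*x)/51 + 71*cos(3*x)/17

Characteristic equation r² + 9 = 0 has discriminant (0)² - 4·(9) = -36 < 0, so r = ± 3i.
Hence w_h = C1*cos(3*x) + C2*sin(3*x).
Try w_p = A*exp(-5*x). Substituting into the equation and dividing by exp(-5*x) gives A = -3/17, so w_p = -3*exp(-5*x)/17.
General solution: w = -3*exp(-5*x)/17 + C1*cos(3*x) + C2*sin(3*x).
Apply the initial conditions: w(0) = -3/17 + C1 = 4 and w'(0) = 15/17 + 3*C2 = 4. Solving gives C1 = 71/17, C2 = 53/51.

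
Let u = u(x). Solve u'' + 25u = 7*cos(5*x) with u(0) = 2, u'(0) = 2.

u = 2*cos(5*x) + 2*sin(5*x)/5 + 7*x*sin(5*x)/10

Characteristic equation r² + 25 = 0 has discriminant (0)² - 4·(25) = -100 < 0, so r = ± 5i.
Hence u_h = C1*cos(5*x) + C2*sin(5*x).
Since ±5i are characteristic roots, multiply the trial by x. Try u_p = x*(A*cos(5*x) + B*sin(5*x)). Substituting and equating the coefficients of cos(5x) and sin(5x) gives A = 0, B = 7/10, so u_p = 7*x*sin(5*x)/10.
General solution: u = C1*cos(5*x) + C2*sin(5*x) + 7*x*sin(5*x)/10.
Apply the initial conditions: u(0) = C1 = 2 and u'(0) = 5*C2 = 2. Solving gives C1 = 2, C2 = 2/5.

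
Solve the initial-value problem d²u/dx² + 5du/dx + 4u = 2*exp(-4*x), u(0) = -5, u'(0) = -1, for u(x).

u = -61*exp(-x)/9 + 16*exp(-4*x)/9 - 2*x*exp(-4*x)/3

Characteristic equation r² + 5r + 4 = 0 factors as (r + 1)(r + 4) = 0, so r = -1, -4.
Hence u_h = C1*exp(-x) + C2*exp(-4*x).
Since exp(-4*x) solves the homogeneous equation (r = -4 is a root of multiplicity 1), multiply the trial by x. Try u_p = A*x*exp(-4*x). Substituting into the equation and dividing by exp(-4*x) gives A = -2/3, so u_p = -2*x*exp(-4*x)/3.
General solution: u = C1*exp(-x) + C2*exp(-4*x) - 2*x*exp(-4*x)/3.
Apply the initial conditions: u(0) = C1 + C2 = -5 and u'(0) = -2/3 - C1 - 4*C2 = -1. Solving gives C1 = -61/9, C2 = 16/9.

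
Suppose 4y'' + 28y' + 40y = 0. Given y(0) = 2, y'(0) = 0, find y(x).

y = -4*exp(-5*x)/3 + 10*exp(-2*x)/3

Divide through by 4: y'' + 7y' + 10y = 0.
Characteristic equation r² + 7r + 10 = 0 factors as (r + 5)(r + 2) = 0, so r = -5, -2.
Hence y_h = C1*exp(-5*x) + C2*exp(-2*x).
Apply the initial conditions: y(0) = C1 + C2 = 2 and y'(0) = -5*C1 - 2*C2 = 0. Solving gives C1 = -4/3, C2 = 10/3.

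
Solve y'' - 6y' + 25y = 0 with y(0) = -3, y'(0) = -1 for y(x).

y = -3*cos(4*x)*exp(3*x) + 2*exp(3*x)*sin(4*x)

Characteristic equation r² - 6r + 25 = 0 has discriminant (-6)² - 4·(25) = -64 < 0, so r = 3 ± 4i.
Hence y_h = C1*cos(4*x)*exp(3*x) + C2*exp(3*x)*sin(4*x).
Apply the initial conditions: y(0) = C1 = -3 and y'(0) = 3*C1 + 4*C2 = -1. Solving gives C1 = -3, C2 = 2.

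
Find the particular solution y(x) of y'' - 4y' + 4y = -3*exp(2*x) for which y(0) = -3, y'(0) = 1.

y = -3*exp(2*x) + 7*x*exp(2*x) - 3*x**2*exp(2*x)/2

Characteristic equation r² - 4r + 4 = 0 has discriminant (-4)² - 4·(4) = 0, so r = 2 is a repeated root.
Hence y_h = (C1 + C2*x)*exp(2*x).
Since exp(2*x) solves the homogeneous equation (r = 2 is a root of multiplicity 2), multiply the trial by x^2. Try y_p = A*x^2*exp(2*x). Substituting into the equation and dividing by exp(2*x) gives A = -3/2, so y_p = -3*x^2*exp(2*x)/2.
General solution: y = C1*exp(2*x) - 3*x^2*exp(2*x)/2 + C2*x*exp(2*x).
Apply the initial conditions: y(0) = C1 = -3 and y'(0) = C2 + 2*C1 = 1. Solving gives C1 = -3, C2 = 7.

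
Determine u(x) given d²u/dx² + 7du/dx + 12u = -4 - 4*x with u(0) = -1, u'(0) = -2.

Characteristic equation r² + 7r + 12 = 0 factors as (r + 4)(r + 3) = 0, so r = -4, -3.
Hence u_h = C1*exp(-4*x) + C2*exp(-3*x).
For the particular solution try u_p = A0 + A1*x. Substituting and matching coefficients of each power of x gives A0 = -5/36, A1 = -1/3, so u_p = -5/36 - x/3.
General solution: u = -5/36 - x/3 + C1*exp(-4*x) + C2*exp(-3*x).
Apply the initial conditions: u(0) = -5/36 + C1 + C2 = -1 and u'(0) = -1/3 - 4*C1 - 3*C2 = -2. Solving gives C1 = 17/4, C2 = -46/9.

u = -5/36 - 46*exp(-3*x)/9 - x/3 + 17*exp(-4*x)/4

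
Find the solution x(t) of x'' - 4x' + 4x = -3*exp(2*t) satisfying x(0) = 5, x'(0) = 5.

Characteristic equation r² - 4r + 4 = 0 has discriminant (-4)² - 4·(4) = 0, so r = 2 is a repeated root.
Hence x_h = (C1 + C2*t)*exp(2*t).
Since exp(2*t) solves the homogeneous equation (r = 2 is a root of multiplicity 2), multiply the trial by t^2. Try x_p = A*t^2*exp(2*t). Substituting into the equation and dividing by exp(2*t) gives A = -3/2, so x_p = -3*t^2*exp(2*t)/2.
General solution: x = C1*exp(2*t) - 3*t^2*exp(2*t)/2 + C2*t*exp(2*t).
Apply the initial conditions: x(0) = C1 = 5 and x'(0) = C2 + 2*C1 = 5. Solving gives C1 = 5, C2 = -5.

x = 5*exp(2*t) - 5*t*exp(2*t) - 3*t**2*exp(2*t)/2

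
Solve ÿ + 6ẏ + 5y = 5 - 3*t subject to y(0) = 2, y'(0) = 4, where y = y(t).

y = 43/25 - 61*exp(-5*t)/50 - 3*t/5 + 3*exp(-t)/2

Characteristic equation r² + 6r + 5 = 0 factors as (r + 1)(r + 5) = 0, so r = -1, -5.
Hence y_h = C1*exp(-t) + C2*exp(-5*t).
For the particular solution try y_p = A0 + A1*t. Substituting and matching coefficients of each power of t gives A0 = 43/25, A1 = -3/5, so y_p = 43/25 - 3*t/5.
General solution: y = 43/25 - 3*t/5 + C1*exp(-t) + C2*exp(-5*t).
Apply the initial conditions: y(0) = 43/25 + C1 + C2 = 2 and y'(0) = -3/5 - C1 - 5*C2 = 4. Solving gives C1 = 3/2, C2 = -61/50.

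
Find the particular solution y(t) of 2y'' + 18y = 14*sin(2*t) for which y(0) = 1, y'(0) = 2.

y = -4*sin(3*t)/15 + 7*sin(2*t)/5 + cos(3*t)

Divide through by 2: y'' + 9y = 7*sin(2*t).
Characteristic equation r² + 9 = 0 has discriminant (0)² - 4·(9) = -36 < 0, so r = ± 3i.
Hence y_h = C1*cos(3*t) + C2*sin(3*t).
Try y_p = A*cos(2*t) + B*sin(2*t). Substituting and equating the coefficients of cos(2t) and sin(2t) gives A = 0, B = 7/5, so y_p = 7*sin(2*t)/5.
General solution: y = 7*sin(2*t)/5 + C1*cos(3*t) + C2*sin(3*t).
Apply the initial conditions: y(0) = C1 = 1 and y'(0) = 14/5 + 3*C2 = 2. Solving gives C1 = 1, C2 = -4/15.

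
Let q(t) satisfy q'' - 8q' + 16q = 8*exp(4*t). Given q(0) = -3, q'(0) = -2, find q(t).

Characteristic equation r² - 8r + 16 = 0 has discriminant (-8)² - 4·(16) = 0, so r = 4 is a repeated root.
Hence q_h = (C1 + C2*t)*exp(4*t).
Since exp(4*t) solves the homogeneous equation (r = 4 is a root of multiplicity 2), multiply the trial by t^2. Try q_p = A*t^2*exp(4*t). Substituting into the equation and dividing by exp(4*t) gives A = 4, so q_p = 4*t^2*exp(4*t).
General solution: q = C1*exp(4*t) + 4*t^2*exp(4*t) + C2*t*exp(4*t).
Apply the initial conditions: q(0) = C1 = -3 and q'(0) = C2 + 4*C1 = -2. Solving gives C1 = -3, C2 = 10.

q = -3*exp(4*t) + 4*t**2*exp(4*t) + 10*t*exp(4*t)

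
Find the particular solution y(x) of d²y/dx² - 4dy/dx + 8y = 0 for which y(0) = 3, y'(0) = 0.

Characteristic equation r² - 4r + 8 = 0 has discriminant (-4)² - 4·(8) = -16 < 0, so r = 2 ± 2i.
Hence y_h = C1*cos(2*x)*exp(2*x) + C2*exp(2*x)*sin(2*x).
Apply the initial conditions: y(0) = C1 = 3 and y'(0) = 2*C1 + 2*C2 = 0. Solving gives C1 = 3, C2 = -3.

y = -3*exp(2*x)*sin(2*x) + 3*cos(2*x)*exp(2*x)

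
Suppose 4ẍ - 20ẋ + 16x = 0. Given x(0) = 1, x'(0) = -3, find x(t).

Divide through by 4: x'' - 5x' + 4x = 0.
Characteristic equation r² - 5r + 4 = 0 factors as (r - 1)(r - 4) = 0, so r = 1, 4.
Hence x_h = C1*exp(t) + C2*exp(4*t).
Apply the initial conditions: x(0) = C1 + C2 = 1 and x'(0) = C1 + 4*C2 = -3. Solving gives C1 = 7/3, C2 = -4/3.

x = -4*exp(4*t)/3 + 7*exp(t)/3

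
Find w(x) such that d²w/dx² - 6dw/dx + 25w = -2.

w = -2/25 + C1*cos(4*x)*exp(3*x) + C2*exp(3*x)*sin(4*x)

Characteristic equation r² - 6r + 25 = 0 has discriminant (-6)² - 4·(25) = -64 < 0, so r = 3 ± 4i.
Hence w_h = C1*cos(4*x)*exp(3*x) + C2*exp(3*x)*sin(4*x).
For the particular solution try w_p = A0. Substituting and matching coefficients of each power of x gives A0 = -2/25, so w_p = -2/25.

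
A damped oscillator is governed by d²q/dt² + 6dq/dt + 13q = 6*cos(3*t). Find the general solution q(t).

Characteristic equation r² + 6r + 13 = 0 has discriminant (6)² - 4·(13) = -16 < 0, so r = -3 ± 2i.
Hence q_h = C1*cos(2*t)*exp(-3*t) + C2*exp(-3*t)*sin(2*t).
Try q_p = A*cos(3*t) + B*sin(3*t). Substituting and equating the coefficients of cos(3t) and sin(3t) gives A = 6/85, B = 27/85, so q_p = 6*cos(3*t)/85 + 27*sin(3*t)/85.

q = 6*cos(3*t)/85 + 27*sin(3*t)/85 + C1*cos(2*t)*exp(-3*t) + C2*exp(-3*t)*sin(2*t)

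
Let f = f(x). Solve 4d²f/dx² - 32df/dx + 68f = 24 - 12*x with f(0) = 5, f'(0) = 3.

Divide through by 4: f'' - 8f' + 17f = 6 - 3*x.
Characteristic equation r² - 8r + 17 = 0 has discriminant (-8)² - 4·(17) = -4 < 0, so r = 4 ± i.
Hence f_h = C1*cos(x)*exp(4*x) + C2*exp(4*x)*sin(x).
For the particular solution try f_p = A0 + A1*x. Substituting and matching coefficients of each power of x gives A0 = 78/289, A1 = -3/17, so f_p = 78/289 - 3*x/17.
General solution: f = 78/289 - 3*x/17 + C1*cos(x)*exp(4*x) + C2*exp(4*x)*sin(x).
Apply the initial conditions: f(0) = 78/289 + C1 = 5 and f'(0) = -3/17 + C2 + 4*C1 = 3. Solving gives C1 = 1367/289, C2 = -4550/289.

f = 78/289 - 3*x/17 - 4550*exp(4*x)*sin(x)/289 + 1367*cos(x)*exp(4*x)/289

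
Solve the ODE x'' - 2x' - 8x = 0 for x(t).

Characteristic equation r² - 2r - 8 = 0 factors as (r - 4)(r + 2) = 0, so r = 4, -2.
Hence x_h = C1*exp(4*t) + C2*exp(-2*t).

x = C1*exp(4*t) + C2*exp(-2*t)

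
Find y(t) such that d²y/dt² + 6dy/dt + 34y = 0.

y = C1*cos(5*t)*exp(-3*t) + C2*exp(-3*t)*sin(5*t)

Characteristic equation r² + 6r + 34 = 0 has discriminant (6)² - 4·(34) = -100 < 0, so r = -3 ± 5i.
Hence y_h = C1*cos(5*t)*exp(-3*t) + C2*exp(-3*t)*sin(5*t).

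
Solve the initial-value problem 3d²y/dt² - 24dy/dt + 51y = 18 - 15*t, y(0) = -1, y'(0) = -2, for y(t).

Divide through by 3: y'' - 8y' + 17y = 6 - 5*t.
Characteristic equation r² - 8r + 17 = 0 has discriminant (-8)² - 4·(17) = -4 < 0, so r = 4 ± i.
Hence y_h = C1*cos(t)*exp(4*t) + C2*exp(4*t)*sin(t).
For the particular solution try y_p = A0 + A1*t. Substituting and matching coefficients of each power of t gives A0 = 62/289, A1 = -5/17, so y_p = 62/289 - 5*t/17.
General solution: y = 62/289 - 5*t/17 + C1*cos(t)*exp(4*t) + C2*exp(4*t)*sin(t).
Apply the initial conditions: y(0) = 62/289 + C1 = -1 and y'(0) = -5/17 + C2 + 4*C1 = -2. Solving gives C1 = -351/289, C2 = 911/289.

y = 62/289 - 5*t/17 - 351*cos(t)*exp(4*t)/289 + 911*exp(4*t)*sin(t)/289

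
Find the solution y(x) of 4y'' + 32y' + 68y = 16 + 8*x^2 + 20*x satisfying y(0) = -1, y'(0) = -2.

Divide through by 4: y'' + 8y' + 17y = 4 + 2*x^2 + 5*x.
Characteristic equation r² + 8r + 17 = 0 has discriminant (8)² - 4·(17) = -4 < 0, so r = -4 ± i.
Hence y_h = C1*cos(x)*exp(-4*x) + C2*exp(-4*x)*sin(x).
For the particular solution try y_p = A0 + A1*x + A2*x^2. Substituting and matching coefficients of each power of x gives A0 = 664/4913, A1 = 53/289, A2 = 2/17, so y_p = 664/4913 + 2*x^2/17 + 53*x/289.
General solution: y = 664/4913 + 2*x^2/17 + 53*x/289 + C1*cos(x)*exp(-4*x) + C2*exp(-4*x)*sin(x).
Apply the initial conditions: y(0) = 664/4913 + C1 = -1 and y'(0) = 53/289 + C2 - 4*C1 = -2. Solving gives C1 = -5577/4913, C2 = -33035/4913.

y = 664/4913 + 2*x**2/17 + 53*x/289 - 33035*exp(-4*x)*sin(x)/4913 - 5577*cos(x)*exp(-4*x)/4913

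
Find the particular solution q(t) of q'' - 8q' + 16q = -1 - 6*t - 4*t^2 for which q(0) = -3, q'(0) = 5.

Characteristic equation r² - 8r + 16 = 0 has discriminant (-8)² - 4·(16) = 0, so r = 4 is a repeated root.
Hence q_h = (C1 + C2*t)*exp(4*t).
For the particular solution try q_p = A0 + A1*t + A2*t^2. Substituting and matching coefficients of each power of t gives A0 = -11/32, A1 = -5/8, A2 = -1/4, so q_p = -11/32 - 5*t/8 - t^2/4.
General solution: q = -11/32 - 5*t/8 - t^2/4 + C1*exp(4*t) + C2*t*exp(4*t).
Apply the initial conditions: q(0) = -11/32 + C1 = -3 and q'(0) = -5/8 + C2 + 4*C1 = 5. Solving gives C1 = -85/32, C2 = 65/4.

q = -11/32 - 85*exp(4*t)/32 - 5*t/8 - t**2/4 + 65*t*exp(4*t)/4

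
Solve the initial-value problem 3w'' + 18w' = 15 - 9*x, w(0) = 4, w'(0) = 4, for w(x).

w = 325/72 - 37*exp(-6*x)/72 - x**2/4 + 11*x/12

Divide through by 3: w'' + 6w' = 5 - 3*x.
Characteristic equation r² + 6r = 0 factors as (r + 6)r = 0, so r = -6, 0.
Hence w_h = C1*exp(-6*x) + C2.
Since 0 is a characteristic root (multiplicity 1), multiply the polynomial trial by x: try w_p = x*(A0 + A1*x). Substituting and matching coefficients of each power of x gives A0 = 11/12, A1 = -1/4, so w_p = -x^2/4 + 11*x/12.
General solution: w = C2 - x^2/4 + 11*x/12 + C1*exp(-6*x).
Apply the initial conditions: w(0) = C1 + C2 = 4 and w'(0) = 11/12 - 6*C1 = 4. Solving gives C1 = -37/72, C2 = 325/72.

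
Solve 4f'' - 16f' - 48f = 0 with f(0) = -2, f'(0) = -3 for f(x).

Divide through by 4: f'' - 4f' - 12f = 0.
Characteristic equation r² - 4r - 12 = 0 factors as (r + 2)(r - 6) = 0, so r = -2, 6.
Hence f_h = C1*exp(-2*x) + C2*exp(6*x).
Apply the initial conditions: f(0) = C1 + C2 = -2 and f'(0) = -2*C1 + 6*C2 = -3. Solving gives C1 = -9/8, C2 = -7/8.

f = -9*exp(-2*x)/8 - 7*exp(6*x)/8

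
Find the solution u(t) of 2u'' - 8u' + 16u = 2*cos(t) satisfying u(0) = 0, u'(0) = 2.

Divide through by 2: u'' - 4u' + 8u = cos(t).
Characteristic equation r² - 4r + 8 = 0 has discriminant (-4)² - 4·(8) = -16 < 0, so r = 2 ± 2i.
Hence u_h = C1*cos(2*t)*exp(2*t) + C2*exp(2*t)*sin(2*t).
Try u_p = A*cos(t) + B*sin(t). Substituting and equating the coefficients of cos(t) and sin(t) gives A = 7/65, B = -4/65, so u_p = -4*sin(t)/65 + 7*cos(t)/65.
General solution: u = -4*sin(t)/65 + 7*cos(t)/65 + C1*cos(2*t)*exp(2*t) + C2*exp(2*t)*sin(2*t).
Apply the initial conditions: u(0) = 7/65 + C1 = 0 and u'(0) = -4/65 + 2*C1 + 2*C2 = 2. Solving gives C1 = -7/65, C2 = 74/65.

u = -4*sin(t)/65 + 7*cos(t)/65 - 7*cos(2*t)*exp(2*t)/65 + 74*exp(2*t)*sin(2*t)/65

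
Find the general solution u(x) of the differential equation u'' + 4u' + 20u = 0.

u = C1*cos(4*x)*exp(-2*x) + C2*exp(-2*x)*sin(4*x)

Characteristic equation r² + 4r + 20 = 0 has discriminant (4)² - 4·(20) = -64 < 0, so r = -2 ± 4i.
Hence u_h = C1*cos(4*x)*exp(-2*x) + C2*exp(-2*x)*sin(4*x).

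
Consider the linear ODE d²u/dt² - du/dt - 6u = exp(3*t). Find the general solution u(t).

u = C1*exp(3*t) + C2*exp(-2*t) + t*exp(3*t)/5

Characteristic equation r² - r - 6 = 0 factors as (r - 3)(r + 2) = 0, so r = 3, -2.
Hence u_h = C1*exp(3*t) + C2*exp(-2*t).
Since exp(3*t) solves the homogeneous equation (r = 3 is a root of multiplicity 1), multiply the trial by t. Try u_p = A*t*exp(3*t). Substituting into the equation and dividing by exp(3*t) gives A = 1/5, so u_p = t*exp(3*t)/5.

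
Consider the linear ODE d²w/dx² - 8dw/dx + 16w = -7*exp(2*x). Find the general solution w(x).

Characteristic equation r² - 8r + 16 = 0 has discriminant (-8)² - 4·(16) = 0, so r = 4 is a repeated root.
Hence w_h = (C1 + C2*x)*exp(4*x).
Try w_p = A*exp(2*x). Substituting into the equation and dividing by exp(2*x) gives A = -7/4, so w_p = -7*exp(2*x)/4.

w = -7*exp(2*x)/4 + C1*exp(4*x) + C2*x*exp(4*x)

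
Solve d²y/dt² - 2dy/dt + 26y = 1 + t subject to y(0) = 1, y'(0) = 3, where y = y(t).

y = 7/169 + t/26 + 162*cos(5*t)*exp(t)/169 + 677*exp(t)*sin(5*t)/1690

Characteristic equation r² - 2r + 26 = 0 has discriminant (-2)² - 4·(26) = -100 < 0, so r = 1 ± 5i.
Hence y_h = C1*cos(5*t)*exp(t) + C2*exp(t)*sin(5*t).
For the particular solution try y_p = A0 + A1*t. Substituting and matching coefficients of each power of t gives A0 = 7/169, A1 = 1/26, so y_p = 7/169 + t/26.
General solution: y = 7/169 + t/26 + C1*cos(5*t)*exp(t) + C2*exp(t)*sin(5*t).
Apply the initial conditions: y(0) = 7/169 + C1 = 1 and y'(0) = 1/26 + C1 + 5*C2 = 3. Solving gives C1 = 162/169, C2 = 677/1690.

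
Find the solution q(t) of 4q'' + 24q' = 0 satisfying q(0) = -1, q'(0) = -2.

q = -4/3 + exp(-6*t)/3

Divide through by 4: q'' + 6q' = 0.
Characteristic equation r² + 6r = 0 factors as (r + 6)r = 0, so r = -6, 0.
Hence q_h = C1*exp(-6*t) + C2.
Apply the initial conditions: q(0) = C1 + C2 = -1 and q'(0) = -6*C1 = -2. Solving gives C1 = 1/3, C2 = -4/3.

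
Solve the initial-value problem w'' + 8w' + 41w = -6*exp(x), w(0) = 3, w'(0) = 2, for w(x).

Characteristic equation r² + 8r + 41 = 0 has discriminant (8)² - 4·(41) = -100 < 0, so r = -4 ± 5i.
Hence w_h = C1*cos(5*x)*exp(-4*x) + C2*exp(-4*x)*sin(5*x).
Try w_p = A*exp(x). Substituting into the equation and dividing by exp(x) gives A = -3/25, so w_p = -3*exp(x)/25.
General solution: w = -3*exp(x)/25 + C1*cos(5*x)*exp(-4*x) + C2*exp(-4*x)*sin(5*x).
Apply the initial conditions: w(0) = -3/25 + C1 = 3 and w'(0) = -3/25 - 4*C1 + 5*C2 = 2. Solving gives C1 = 78/25, C2 = 73/25.

w = -3*exp(x)/25 + 73*exp(-4*x)*sin(5*x)/25 + 78*cos(5*x)*exp(-4*x)/25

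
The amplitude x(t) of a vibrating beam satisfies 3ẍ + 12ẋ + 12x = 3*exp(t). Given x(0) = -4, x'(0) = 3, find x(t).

Divide through by 3: x'' + 4x' + 4x = exp(t).
Characteristic equation r² + 4r + 4 = 0 has discriminant (4)² - 4·(4) = 0, so r = -2 is a repeated root.
Hence x_h = (C1 + C2*t)*exp(-2*t).
Try x_p = A*exp(t). Substituting into the equation and dividing by exp(t) gives A = 1/9, so x_p = exp(t)/9.
General solution: x = exp(t)/9 + C1*exp(-2*t) + C2*t*exp(-2*t).
Apply the initial conditions: x(0) = 1/9 + C1 = -4 and x'(0) = 1/9 + C2 - 2*C1 = 3. Solving gives C1 = -37/9, C2 = -16/3.

x = -37*exp(-2*t)/9 + exp(t)/9 - 16*t*exp(-2*t)/3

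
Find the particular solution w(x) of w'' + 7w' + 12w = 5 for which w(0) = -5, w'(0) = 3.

Characteristic equation r² + 7r + 12 = 0 factors as (r + 4)(r + 3) = 0, so r = -4, -3.
Hence w_h = C1*exp(-4*x) + C2*exp(-3*x).
For the particular solution try w_p = A0. Substituting and matching coefficients of each power of x gives A0 = 5/12, so w_p = 5/12.
General solution: w = 5/12 + C1*exp(-4*x) + C2*exp(-3*x).
Apply the initial conditions: w(0) = 5/12 + C1 + C2 = -5 and w'(0) = -4*C1 - 3*C2 = 3. Solving gives C1 = 53/4, C2 = -56/3.

w = 5/12 - 56*exp(-3*x)/3 + 53*exp(-4*x)/4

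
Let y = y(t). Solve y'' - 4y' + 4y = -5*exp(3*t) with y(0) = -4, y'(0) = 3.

Characteristic equation r² - 4r + 4 = 0 has discriminant (-4)² - 4·(4) = 0, so r = 2 is a repeated root.
Hence y_h = (C1 + C2*t)*exp(2*t).
Try y_p = A*exp(3*t). Substituting into the equation and dividing by exp(3*t) gives A = -5, so y_p = -5*exp(3*t).
General solution: y = -5*exp(3*t) + C1*exp(2*t) + C2*t*exp(2*t).
Apply the initial conditions: y(0) = -5 + C1 = -4 and y'(0) = -15 + C2 + 2*C1 = 3. Solving gives C1 = 1, C2 = 16.

y = -5*exp(3*t) + 16*t*exp(2*t) + exp(2*t)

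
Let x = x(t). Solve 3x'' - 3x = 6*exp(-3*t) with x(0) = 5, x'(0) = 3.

Divide through by 3: x'' - x = 2*exp(-3*t).
Characteristic equation r² - 1 = 0 factors as (r - 1)(r + 1) = 0, so r = 1, -1.
Hence x_h = C1*exp(t) + C2*exp(-t).
Try x_p = A*exp(-3*t). Substituting into the equation and dividing by exp(-3*t) gives A = 1/4, so x_p = exp(-3*t)/4.
General solution: x = exp(-3*t)/4 + C1*exp(t) + C2*exp(-t).
Apply the initial conditions: x(0) = 1/4 + C1 + C2 = 5 and x'(0) = -3/4 + C1 - C2 = 3. Solving gives C1 = 17/4, C2 = 1/2.

x = exp(-t)/2 + exp(-3*t)/4 + 17*exp(t)/4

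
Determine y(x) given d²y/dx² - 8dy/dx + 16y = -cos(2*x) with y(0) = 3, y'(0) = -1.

Characteristic equation r² - 8r + 16 = 0 has discriminant (-8)² - 4·(16) = 0, so r = 4 is a repeated root.
Hence y_h = (C1 + C2*x)*exp(4*x).
Try y_p = A*cos(2*x) + B*sin(2*x). Substituting and equating the coefficients of cos(2x) and sin(2x) gives A = -3/100, B = 1/25, so y_p = -3*cos(2*x)/100 + sin(2*x)/25.
General solution: y = -3*cos(2*x)/100 + sin(2*x)/25 + C1*exp(4*x) + C2*x*exp(4*x).
Apply the initial conditions: y(0) = -3/100 + C1 = 3 and y'(0) = 2/25 + C2 + 4*C1 = -1. Solving gives C1 = 303/100, C2 = -66/5.

y = -3*cos(2*x)/100 + sin(2*x)/25 + 303*exp(4*x)/100 - 66*x*exp(4*x)/5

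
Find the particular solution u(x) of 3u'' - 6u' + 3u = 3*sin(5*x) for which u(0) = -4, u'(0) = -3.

u = -1357*exp(x)/338 - 6*sin(5*x)/169 + 5*cos(5*x)/338 + 31*x*exp(x)/26

Divide through by 3: u'' - 2u' + u = sin(5*x).
Characteristic equation r² - 2r + 1 = 0 has discriminant (-2)² - 4·(1) = 0, so r = 1 is a repeated root.
Hence u_h = (C1 + C2*x)*exp(x).
Try u_p = A*cos(5*x) + B*sin(5*x). Substituting and equating the coefficients of cos(5x) and sin(5x) gives A = 5/338, B = -6/169, so u_p = -6*sin(5*x)/169 + 5*cos(5*x)/338.
General solution: u = -6*sin(5*x)/169 + 5*cos(5*x)/338 + C1*exp(x) + C2*x*exp(x).
Apply the initial conditions: u(0) = 5/338 + C1 = -4 and u'(0) = -30/169 + C1 + C2 = -3. Solving gives C1 = -1357/338, C2 = 31/26.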